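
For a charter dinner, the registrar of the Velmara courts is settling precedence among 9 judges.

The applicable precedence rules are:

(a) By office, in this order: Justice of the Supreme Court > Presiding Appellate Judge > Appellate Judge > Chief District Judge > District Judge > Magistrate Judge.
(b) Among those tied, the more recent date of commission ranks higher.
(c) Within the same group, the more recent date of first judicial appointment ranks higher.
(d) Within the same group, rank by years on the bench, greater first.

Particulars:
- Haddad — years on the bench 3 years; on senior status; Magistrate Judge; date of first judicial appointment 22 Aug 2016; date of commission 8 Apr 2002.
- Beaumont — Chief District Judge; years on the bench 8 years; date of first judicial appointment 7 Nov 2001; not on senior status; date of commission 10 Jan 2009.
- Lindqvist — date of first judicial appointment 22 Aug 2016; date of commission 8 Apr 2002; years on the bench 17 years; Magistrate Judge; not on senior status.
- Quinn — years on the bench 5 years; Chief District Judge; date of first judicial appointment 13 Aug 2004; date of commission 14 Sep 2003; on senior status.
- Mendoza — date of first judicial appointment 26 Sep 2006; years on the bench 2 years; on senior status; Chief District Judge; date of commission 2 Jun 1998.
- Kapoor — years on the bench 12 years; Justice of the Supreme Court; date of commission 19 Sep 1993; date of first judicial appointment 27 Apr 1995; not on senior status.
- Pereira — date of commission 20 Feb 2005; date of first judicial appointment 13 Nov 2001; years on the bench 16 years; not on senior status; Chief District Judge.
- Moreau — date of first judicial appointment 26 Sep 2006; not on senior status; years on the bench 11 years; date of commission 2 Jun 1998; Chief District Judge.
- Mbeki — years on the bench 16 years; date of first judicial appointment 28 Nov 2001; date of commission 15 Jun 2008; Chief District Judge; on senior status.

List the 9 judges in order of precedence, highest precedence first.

Kapoor, Beaumont, Mbeki, Pereira, Quinn, Moreau, Mendoza, Lindqvist, Haddad

By office: Kapoor (Justice of the Supreme Court); then Beaumont, Mbeki, Pereira, Quinn, Moreau and Mendoza (Chief District Judge); then Lindqvist and Haddad (Magistrate Judge).
Among Beaumont, Mbeki, Pereira, Quinn, Moreau and Mendoza, by date of commission (later first): Beaumont (10 Jan 2009) before Mbeki (15 Jun 2008) before Pereira (20 Feb 2005) before Quinn (14 Sep 2003) before Moreau and Mendoza (2 Jun 1998).
Moreau and Mendoza both have date of first judicial appointment 26 Sep 2006, so the next rule applies.
Among Moreau and Mendoza, by years on the bench (higher first): Moreau (11 years) before Mendoza (2 years).
Lindqvist and Haddad both have date of commission 8 Apr 2002, so the next rule applies.
Lindqvist and Haddad both have date of first judicial appointment 22 Aug 2016, so the next rule applies.
Among Lindqvist and Haddad, by years on the bench (higher first): Lindqvist (17 years) before Haddad (3 years).
Full order: Kapoor, Beaumont, Mbeki, Pereira, Quinn, Moreau, Mendoza, Lindqvist, Haddad.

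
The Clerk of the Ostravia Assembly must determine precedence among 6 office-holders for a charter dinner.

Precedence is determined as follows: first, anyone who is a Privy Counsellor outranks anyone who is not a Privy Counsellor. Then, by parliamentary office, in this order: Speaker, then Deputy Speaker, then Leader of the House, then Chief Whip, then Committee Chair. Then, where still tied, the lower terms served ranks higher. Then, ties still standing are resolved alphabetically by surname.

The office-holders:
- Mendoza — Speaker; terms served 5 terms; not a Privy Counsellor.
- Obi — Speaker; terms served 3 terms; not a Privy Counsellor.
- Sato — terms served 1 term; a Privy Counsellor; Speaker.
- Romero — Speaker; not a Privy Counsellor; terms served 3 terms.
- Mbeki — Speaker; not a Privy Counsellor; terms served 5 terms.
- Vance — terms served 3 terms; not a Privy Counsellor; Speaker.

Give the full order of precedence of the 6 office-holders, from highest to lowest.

Sato, Obi, Romero, Vance, Mbeki, Mendoza

By the first rule: Sato (a Privy Counsellor); then Obi, Romero, Vance, Mbeki and Mendoza (each not a Privy Counsellor).
Obi, Romero, Vance, Mbeki and Mendoza are each Speaker, so the next rule applies.
Among Obi, Romero, Vance, Mbeki and Mendoza, by terms served (lower first): Obi, Romero and Vance (3 terms) before Mbeki and Mendoza (5 terms).
Among Obi, Romero and Vance, alphabetically by surname: Obi before Romero before Vance.
Among Mbeki and Mendoza, alphabetically by surname: Mbeki before Mendoza.
Full order: Sato, Obi, Romero, Vance, Mbeki, Mendoza.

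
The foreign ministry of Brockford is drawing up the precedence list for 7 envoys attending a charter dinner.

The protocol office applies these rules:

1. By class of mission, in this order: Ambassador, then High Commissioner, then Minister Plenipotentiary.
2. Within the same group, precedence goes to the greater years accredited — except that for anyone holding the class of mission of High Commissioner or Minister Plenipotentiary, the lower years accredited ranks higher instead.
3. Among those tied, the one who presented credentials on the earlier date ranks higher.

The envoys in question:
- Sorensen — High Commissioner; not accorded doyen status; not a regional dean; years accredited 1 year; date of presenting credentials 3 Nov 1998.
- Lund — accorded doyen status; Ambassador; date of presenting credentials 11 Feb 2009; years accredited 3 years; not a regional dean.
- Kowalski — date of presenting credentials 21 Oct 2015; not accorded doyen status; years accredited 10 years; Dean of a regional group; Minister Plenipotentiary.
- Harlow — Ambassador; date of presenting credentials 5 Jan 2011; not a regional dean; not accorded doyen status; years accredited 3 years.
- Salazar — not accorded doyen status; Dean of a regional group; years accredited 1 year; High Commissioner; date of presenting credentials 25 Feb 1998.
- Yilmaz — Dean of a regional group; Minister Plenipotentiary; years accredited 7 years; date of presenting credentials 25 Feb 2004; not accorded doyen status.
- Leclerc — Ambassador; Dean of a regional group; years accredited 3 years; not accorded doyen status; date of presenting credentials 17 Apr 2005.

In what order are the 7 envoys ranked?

Leclerc, Lund, Harlow, Salazar, Sorensen, Yilmaz, Kowalski

By class of mission: Leclerc, Lund and Harlow (Ambassador); then Salazar and Sorensen (High Commissioner); then Yilmaz and Kowalski (Minister Plenipotentiary).
Leclerc, Lund and Harlow all have years accredited 3 years, so the next rule applies.
Among Leclerc, Lund and Harlow, by date of presenting credentials (earlier first): Leclerc (17 Apr 2005) before Lund (11 Feb 2009) before Harlow (5 Jan 2011).
Salazar and Sorensen both have years accredited 1 year, so the next rule applies.
Among Salazar and Sorensen, by date of presenting credentials (earlier first): Salazar (25 Feb 1998) before Sorensen (3 Nov 1998).
Among Yilmaz and Kowalski, by years accredited (lower first) (reversed rule for this group): Yilmaz (7 years) before Kowalski (10 years).
Full order: Leclerc, Lund, Harlow, Salazar, Sorensen, Yilmaz, Kowalski.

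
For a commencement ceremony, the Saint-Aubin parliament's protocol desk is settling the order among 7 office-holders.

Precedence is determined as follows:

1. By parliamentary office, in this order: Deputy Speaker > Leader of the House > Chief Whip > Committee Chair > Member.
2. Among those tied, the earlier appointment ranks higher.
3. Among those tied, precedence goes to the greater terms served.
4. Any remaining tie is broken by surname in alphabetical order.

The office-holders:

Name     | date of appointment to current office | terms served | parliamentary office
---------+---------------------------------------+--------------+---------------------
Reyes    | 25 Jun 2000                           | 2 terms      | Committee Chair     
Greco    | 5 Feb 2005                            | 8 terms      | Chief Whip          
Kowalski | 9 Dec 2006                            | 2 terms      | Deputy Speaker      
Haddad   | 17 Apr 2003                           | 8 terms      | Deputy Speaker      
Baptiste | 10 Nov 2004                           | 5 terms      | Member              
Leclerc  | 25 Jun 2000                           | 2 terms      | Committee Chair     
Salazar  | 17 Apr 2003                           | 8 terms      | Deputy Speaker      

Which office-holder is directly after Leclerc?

By parliamentary office: Haddad, Salazar and Kowalski (Deputy Speaker); then Greco (Chief Whip); then Leclerc and Reyes (Committee Chair); then Baptiste (Member).
Among Haddad, Salazar and Kowalski, by date of appointment to current office (earlier first): Haddad and Salazar (17 Apr 2003) before Kowalski (9 Dec 2006).
Haddad and Salazar both have terms served 8 terms, so the next rule applies.
Among Haddad and Salazar, alphabetically by surname: Haddad before Salazar.
Leclerc and Reyes both have date of appointment to current office 25 Jun 2000, so the next rule applies.
Leclerc and Reyes both have terms served 2 terms, so the next rule applies.
Among Leclerc and Reyes, alphabetically by surname: Leclerc before Reyes.
Order: Haddad, Salazar, Kowalski, Greco, Leclerc, Reyes, Baptiste.

Reyes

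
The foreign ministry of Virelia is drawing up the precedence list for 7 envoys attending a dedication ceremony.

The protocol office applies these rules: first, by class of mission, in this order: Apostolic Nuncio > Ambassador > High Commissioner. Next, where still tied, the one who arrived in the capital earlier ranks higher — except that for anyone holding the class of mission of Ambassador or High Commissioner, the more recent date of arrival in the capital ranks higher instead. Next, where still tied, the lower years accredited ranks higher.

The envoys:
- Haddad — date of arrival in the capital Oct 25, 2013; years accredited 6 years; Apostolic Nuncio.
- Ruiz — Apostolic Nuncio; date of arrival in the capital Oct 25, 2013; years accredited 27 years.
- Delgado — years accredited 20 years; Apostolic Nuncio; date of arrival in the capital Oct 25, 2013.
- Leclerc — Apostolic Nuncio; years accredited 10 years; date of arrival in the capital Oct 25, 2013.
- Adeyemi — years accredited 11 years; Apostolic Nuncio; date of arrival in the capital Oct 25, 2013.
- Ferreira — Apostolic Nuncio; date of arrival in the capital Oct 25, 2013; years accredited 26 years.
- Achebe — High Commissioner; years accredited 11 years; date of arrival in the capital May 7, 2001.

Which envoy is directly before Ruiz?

By class of mission: Haddad, Leclerc, Adeyemi, Delgado, Ferreira and Ruiz (Apostolic Nuncio); then Achebe (High Commissioner).
Haddad, Leclerc, Adeyemi, Delgado, Ferreira and Ruiz all have date of arrival in the capital Oct 25, 2013, so the next rule applies.
Among Haddad, Leclerc, Adeyemi, Delgado, Ferreira and Ruiz, by years accredited (lower first): Haddad (6 years) before Leclerc (10 years) before Adeyemi (11 years) before Delgado (20 years) before Ferreira (26 years) before Ruiz (27 years).
Order: Haddad, Leclerc, Adeyemi, Delgado, Ferreira, Ruiz, Achebe.

Ferreira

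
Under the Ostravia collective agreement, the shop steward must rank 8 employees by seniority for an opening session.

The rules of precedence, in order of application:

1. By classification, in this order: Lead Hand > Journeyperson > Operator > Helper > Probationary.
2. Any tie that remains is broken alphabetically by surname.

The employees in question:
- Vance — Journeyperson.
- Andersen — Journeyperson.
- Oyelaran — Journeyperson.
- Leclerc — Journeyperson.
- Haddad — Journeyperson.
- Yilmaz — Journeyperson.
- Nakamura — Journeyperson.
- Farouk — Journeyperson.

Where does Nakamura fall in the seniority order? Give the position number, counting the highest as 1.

By classification: Andersen, Farouk, Haddad, Leclerc, Nakamura, Oyelaran, Vance and Yilmaz (Journeyperson).
Among Andersen, Farouk, Haddad, Leclerc, Nakamura, Oyelaran, Vance and Yilmaz, alphabetically by surname: Andersen before Farouk before Haddad before Leclerc before Nakamura before Oyelaran before Vance before Yilmaz.
Order: Andersen, Farouk, Haddad, Leclerc, Nakamura, Oyelaran, Vance, Yilmaz. So position 5.

5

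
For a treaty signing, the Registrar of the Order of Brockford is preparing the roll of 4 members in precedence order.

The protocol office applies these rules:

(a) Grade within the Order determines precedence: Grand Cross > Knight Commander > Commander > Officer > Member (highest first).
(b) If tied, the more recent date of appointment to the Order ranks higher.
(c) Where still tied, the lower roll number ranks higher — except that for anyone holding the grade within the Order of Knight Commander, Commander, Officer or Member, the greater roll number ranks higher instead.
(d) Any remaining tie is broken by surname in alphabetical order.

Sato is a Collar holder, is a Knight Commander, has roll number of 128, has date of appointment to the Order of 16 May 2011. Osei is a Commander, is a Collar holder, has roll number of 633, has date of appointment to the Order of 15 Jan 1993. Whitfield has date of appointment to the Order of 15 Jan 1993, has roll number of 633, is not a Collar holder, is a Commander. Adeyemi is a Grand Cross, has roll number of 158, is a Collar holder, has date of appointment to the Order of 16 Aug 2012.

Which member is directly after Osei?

By grade within the Order: Adeyemi (Grand Cross); then Sato (Knight Commander); then Osei and Whitfield (Commander).
Osei and Whitfield both have date of appointment to the Order 15 Jan 1993, so the next rule applies.
Osei and Whitfield both have roll number 633, so the next rule applies.
Among Osei and Whitfield, alphabetically by surname: Osei before Whitfield.
Order: Adeyemi, Sato, Osei, Whitfield.

Whitfield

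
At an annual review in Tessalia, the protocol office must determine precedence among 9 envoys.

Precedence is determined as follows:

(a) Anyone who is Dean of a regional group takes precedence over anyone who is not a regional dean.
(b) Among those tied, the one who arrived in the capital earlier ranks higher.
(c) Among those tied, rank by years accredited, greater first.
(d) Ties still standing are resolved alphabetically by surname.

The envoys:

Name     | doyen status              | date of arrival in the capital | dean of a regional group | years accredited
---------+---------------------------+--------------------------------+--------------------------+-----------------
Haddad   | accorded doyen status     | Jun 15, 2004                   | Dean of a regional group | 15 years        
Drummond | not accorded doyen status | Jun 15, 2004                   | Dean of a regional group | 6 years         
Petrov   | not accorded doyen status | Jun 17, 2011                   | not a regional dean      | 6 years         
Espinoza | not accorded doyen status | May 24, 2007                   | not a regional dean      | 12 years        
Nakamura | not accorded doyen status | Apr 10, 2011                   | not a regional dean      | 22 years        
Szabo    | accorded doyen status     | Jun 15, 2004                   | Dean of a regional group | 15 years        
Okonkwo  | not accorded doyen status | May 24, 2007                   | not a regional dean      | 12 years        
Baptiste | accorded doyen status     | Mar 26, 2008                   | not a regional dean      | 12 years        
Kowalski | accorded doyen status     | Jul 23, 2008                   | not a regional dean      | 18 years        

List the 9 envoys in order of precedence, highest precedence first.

Haddad, Szabo, Drummond, Espinoza, Okonkwo, Baptiste, Kowalski, Nakamura, Petrov

By the first rule: Haddad, Szabo and Drummond (each Dean of a regional group); then Espinoza, Okonkwo, Baptiste, Kowalski, Nakamura and Petrov (each not a regional dean).
Haddad, Szabo and Drummond all have date of arrival in the capital Jun 15, 2004, so the next rule applies.
Among Haddad, Szabo and Drummond, by years accredited (higher first): Haddad and Szabo (15 years) before Drummond (6 years).
Among Haddad and Szabo, alphabetically by surname: Haddad before Szabo.
Among Espinoza, Okonkwo, Baptiste, Kowalski, Nakamura and Petrov, by date of arrival in the capital (earlier first): Espinoza and Okonkwo (May 24, 2007) before Baptiste (Mar 26, 2008) before Kowalski (Jul 23, 2008) before Nakamura (Apr 10, 2011) before Petrov (Jun 17, 2011).
Espinoza and Okonkwo both have years accredited 12 years, so the next rule applies.
Among Espinoza and Okonkwo, alphabetically by surname: Espinoza before Okonkwo.
Full order: Haddad, Szabo, Drummond, Espinoza, Okonkwo, Baptiste, Kowalski, Nakamura, Petrov.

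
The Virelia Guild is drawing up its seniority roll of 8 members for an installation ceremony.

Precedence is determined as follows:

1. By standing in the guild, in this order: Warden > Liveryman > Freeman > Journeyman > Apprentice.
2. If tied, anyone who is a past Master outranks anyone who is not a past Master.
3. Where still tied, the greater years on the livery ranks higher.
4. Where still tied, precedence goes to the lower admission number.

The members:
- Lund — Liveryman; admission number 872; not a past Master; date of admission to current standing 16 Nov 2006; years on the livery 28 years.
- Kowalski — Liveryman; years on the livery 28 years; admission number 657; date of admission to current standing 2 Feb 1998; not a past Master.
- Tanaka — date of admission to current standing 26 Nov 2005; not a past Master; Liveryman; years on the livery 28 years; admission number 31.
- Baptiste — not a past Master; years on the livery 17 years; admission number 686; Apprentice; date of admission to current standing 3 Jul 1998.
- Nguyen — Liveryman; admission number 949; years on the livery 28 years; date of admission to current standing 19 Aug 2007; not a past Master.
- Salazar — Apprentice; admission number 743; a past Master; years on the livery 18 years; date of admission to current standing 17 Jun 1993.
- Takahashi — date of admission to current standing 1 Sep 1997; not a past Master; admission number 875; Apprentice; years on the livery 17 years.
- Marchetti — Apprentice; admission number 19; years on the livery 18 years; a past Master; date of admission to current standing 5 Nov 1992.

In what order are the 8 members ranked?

Tanaka, Kowalski, Lund, Nguyen, Marchetti, Salazar, Baptiste, Takahashi

By standing in the guild: Tanaka, Kowalski, Lund and Nguyen (Liveryman); then Marchetti, Salazar, Baptiste and Takahashi (Apprentice).
Tanaka, Kowalski, Lund and Nguyen are each not a past Master, so the next rule applies.
Tanaka, Kowalski, Lund and Nguyen all have years on the livery 28 years, so the next rule applies.
Among Tanaka, Kowalski, Lund and Nguyen, by admission number (lower first): Tanaka (31) before Kowalski (657) before Lund (872) before Nguyen (949).
Among Marchetti, Salazar, Baptiste and Takahashi, a past Master before not a past Master: Marchetti and Salazar (a past Master) before Baptiste and Takahashi (not a past Master).
Marchetti and Salazar both have years on the livery 18 years, so the next rule applies.
Among Marchetti and Salazar, by admission number (lower first): Marchetti (19) before Salazar (743).
Baptiste and Takahashi both have years on the livery 17 years, so the next rule applies.
Among Baptiste and Takahashi, by admission number (lower first): Baptiste (686) before Takahashi (875).
Full order: Tanaka, Kowalski, Lund, Nguyen, Marchetti, Salazar, Baptiste, Takahashi.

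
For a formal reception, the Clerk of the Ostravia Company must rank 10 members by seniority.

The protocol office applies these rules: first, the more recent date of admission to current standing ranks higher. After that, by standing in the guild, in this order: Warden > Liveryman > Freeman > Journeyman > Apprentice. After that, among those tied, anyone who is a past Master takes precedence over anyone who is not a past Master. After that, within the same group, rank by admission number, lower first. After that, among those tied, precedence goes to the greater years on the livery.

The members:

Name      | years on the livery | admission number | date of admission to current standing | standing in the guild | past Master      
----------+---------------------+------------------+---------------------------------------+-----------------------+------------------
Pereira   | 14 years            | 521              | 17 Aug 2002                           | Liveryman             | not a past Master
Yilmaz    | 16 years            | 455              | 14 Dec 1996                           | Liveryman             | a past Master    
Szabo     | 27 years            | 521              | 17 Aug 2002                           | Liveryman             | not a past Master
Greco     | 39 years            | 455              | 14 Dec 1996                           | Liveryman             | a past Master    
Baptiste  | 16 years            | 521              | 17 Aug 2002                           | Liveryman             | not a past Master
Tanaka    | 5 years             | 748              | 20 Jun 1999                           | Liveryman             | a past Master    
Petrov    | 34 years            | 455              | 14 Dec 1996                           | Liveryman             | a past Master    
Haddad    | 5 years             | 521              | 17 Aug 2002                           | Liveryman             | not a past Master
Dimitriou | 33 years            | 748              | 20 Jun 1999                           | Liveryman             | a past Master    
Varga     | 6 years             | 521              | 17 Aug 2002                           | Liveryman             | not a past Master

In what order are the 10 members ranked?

Szabo, Baptiste, Pereira, Varga, Haddad, Dimitriou, Tanaka, Greco, Petrov, Yilmaz

By date of admission to current standing (later first): Szabo, Baptiste, Pereira, Varga and Haddad (each 17 Aug 2002); then Dimitriou and Tanaka (both 20 Jun 1999); then Greco, Petrov and Yilmaz (each 14 Dec 1996).
Szabo, Baptiste, Pereira, Varga and Haddad are each Liveryman, so the next rule applies.
Szabo, Baptiste, Pereira, Varga and Haddad are each not a past Master, so the next rule applies.
Szabo, Baptiste, Pereira, Varga and Haddad all have admission number 521, so the next rule applies.
Among Szabo, Baptiste, Pereira, Varga and Haddad, by years on the livery (higher first): Szabo (27 years) before Baptiste (16 years) before Pereira (14 years) before Varga (6 years) before Haddad (5 years).
Dimitriou and Tanaka are each Liveryman, so the next rule applies.
Dimitriou and Tanaka are each a past Master, so the next rule applies.
Dimitriou and Tanaka both have admission number 748, so the next rule applies.
Among Dimitriou and Tanaka, by years on the livery (higher first): Dimitriou (33 years) before Tanaka (5 years).
Greco, Petrov and Yilmaz are each Liveryman, so the next rule applies.
Greco, Petrov and Yilmaz are each a past Master, so the next rule applies.
Greco, Petrov and Yilmaz all have admission number 455, so the next rule applies.
Among Greco, Petrov and Yilmaz, by years on the livery (higher first): Greco (39 years) before Petrov (34 years) before Yilmaz (16 years).
Full order: Szabo, Baptiste, Pereira, Varga, Haddad, Dimitriou, Tanaka, Greco, Petrov, Yilmaz.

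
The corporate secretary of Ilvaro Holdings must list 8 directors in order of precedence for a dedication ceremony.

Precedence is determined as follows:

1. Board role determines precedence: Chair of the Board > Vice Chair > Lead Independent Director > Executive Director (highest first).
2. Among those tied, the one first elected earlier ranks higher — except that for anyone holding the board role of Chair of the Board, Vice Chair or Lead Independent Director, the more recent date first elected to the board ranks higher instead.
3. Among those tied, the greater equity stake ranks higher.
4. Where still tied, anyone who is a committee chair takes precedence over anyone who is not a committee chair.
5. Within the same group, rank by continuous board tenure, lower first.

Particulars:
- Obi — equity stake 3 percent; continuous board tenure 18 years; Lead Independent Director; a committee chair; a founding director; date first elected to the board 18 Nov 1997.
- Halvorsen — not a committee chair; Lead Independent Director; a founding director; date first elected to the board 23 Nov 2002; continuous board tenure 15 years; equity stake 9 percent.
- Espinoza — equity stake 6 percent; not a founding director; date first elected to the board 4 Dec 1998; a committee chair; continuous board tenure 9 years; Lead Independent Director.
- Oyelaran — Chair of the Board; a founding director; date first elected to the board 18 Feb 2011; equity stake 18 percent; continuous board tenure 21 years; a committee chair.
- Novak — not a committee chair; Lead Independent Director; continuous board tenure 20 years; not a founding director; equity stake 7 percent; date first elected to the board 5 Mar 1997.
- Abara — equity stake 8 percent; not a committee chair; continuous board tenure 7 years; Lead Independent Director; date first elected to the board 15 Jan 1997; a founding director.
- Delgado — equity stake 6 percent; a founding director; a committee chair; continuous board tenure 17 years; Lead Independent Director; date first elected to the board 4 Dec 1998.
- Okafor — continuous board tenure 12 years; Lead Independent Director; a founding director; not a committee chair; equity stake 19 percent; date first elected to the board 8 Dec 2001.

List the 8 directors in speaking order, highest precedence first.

Oyelaran, Halvorsen, Okafor, Espinoza, Delgado, Obi, Novak, Abara

By board role: Oyelaran (Chair of the Board); then Halvorsen, Okafor, Espinoza, Delgado, Obi, Novak and Abara (Lead Independent Director).
Among Halvorsen, Okafor, Espinoza, Delgado, Obi, Novak and Abara, by date first elected to the board (later first) (reversed rule for this group): Halvorsen (23 Nov 2002) before Okafor (8 Dec 2001) before Espinoza and Delgado (4 Dec 1998) before Obi (18 Nov 1997) before Novak (5 Mar 1997) before Abara (15 Jan 1997).
Espinoza and Delgado both have equity stake 6 percent, so the next rule applies.
Espinoza and Delgado are each a committee chair, so the next rule applies.
Among Espinoza and Delgado, by continuous board tenure (lower first): Espinoza (9 years) before Delgado (17 years).
Full order: Oyelaran, Halvorsen, Okafor, Espinoza, Delgado, Obi, Novak, Abara.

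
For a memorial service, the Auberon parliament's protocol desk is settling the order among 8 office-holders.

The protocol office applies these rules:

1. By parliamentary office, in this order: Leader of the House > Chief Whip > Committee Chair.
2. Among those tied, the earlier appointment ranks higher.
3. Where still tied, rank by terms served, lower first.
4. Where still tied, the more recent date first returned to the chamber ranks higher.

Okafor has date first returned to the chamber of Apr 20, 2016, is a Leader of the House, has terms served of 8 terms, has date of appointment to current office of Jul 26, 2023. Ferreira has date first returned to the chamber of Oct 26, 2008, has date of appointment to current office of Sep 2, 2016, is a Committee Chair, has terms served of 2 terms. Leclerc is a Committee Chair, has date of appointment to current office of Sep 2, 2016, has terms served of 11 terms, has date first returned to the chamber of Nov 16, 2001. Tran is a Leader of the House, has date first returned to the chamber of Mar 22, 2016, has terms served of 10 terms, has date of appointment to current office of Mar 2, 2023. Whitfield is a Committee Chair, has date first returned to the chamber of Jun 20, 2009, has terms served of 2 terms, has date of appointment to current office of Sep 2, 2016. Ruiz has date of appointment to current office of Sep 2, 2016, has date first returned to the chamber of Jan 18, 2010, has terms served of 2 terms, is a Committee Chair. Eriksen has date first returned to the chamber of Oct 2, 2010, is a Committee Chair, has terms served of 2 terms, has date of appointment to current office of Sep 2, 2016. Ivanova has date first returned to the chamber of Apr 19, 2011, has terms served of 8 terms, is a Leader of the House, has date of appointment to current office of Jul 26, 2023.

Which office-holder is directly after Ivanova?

Eriksen

By parliamentary office: Tran, Okafor and Ivanova (Leader of the House); then Eriksen, Ruiz, Whitfield, Ferreira and Leclerc (Committee Chair).
Among Tran, Okafor and Ivanova, by date of appointment to current office (earlier first): Tran (Mar 2, 2023) before Okafor and Ivanova (Jul 26, 2023).
Okafor and Ivanova both have terms served 8 terms, so the next rule applies.
Among Okafor and Ivanova, by date first returned to the chamber (later first): Okafor (Apr 20, 2016) before Ivanova (Apr 19, 2011).
Eriksen, Ruiz, Whitfield, Ferreira and Leclerc all have date of appointment to current office Sep 2, 2016, so the next rule applies.
Among Eriksen, Ruiz, Whitfield, Ferreira and Leclerc, by terms served (lower first): Eriksen, Ruiz, Whitfield and Ferreira (2 terms) before Leclerc (11 terms).
Among Eriksen, Ruiz, Whitfield and Ferreira, by date first returned to the chamber (later first): Eriksen (Oct 2, 2010) before Ruiz (Jan 18, 2010) before Whitfield (Jun 20, 2009) before Ferreira (Oct 26, 2008).
Order: Tran, Okafor, Ivanova, Eriksen, Ruiz, Whitfield, Ferreira, Leclerc.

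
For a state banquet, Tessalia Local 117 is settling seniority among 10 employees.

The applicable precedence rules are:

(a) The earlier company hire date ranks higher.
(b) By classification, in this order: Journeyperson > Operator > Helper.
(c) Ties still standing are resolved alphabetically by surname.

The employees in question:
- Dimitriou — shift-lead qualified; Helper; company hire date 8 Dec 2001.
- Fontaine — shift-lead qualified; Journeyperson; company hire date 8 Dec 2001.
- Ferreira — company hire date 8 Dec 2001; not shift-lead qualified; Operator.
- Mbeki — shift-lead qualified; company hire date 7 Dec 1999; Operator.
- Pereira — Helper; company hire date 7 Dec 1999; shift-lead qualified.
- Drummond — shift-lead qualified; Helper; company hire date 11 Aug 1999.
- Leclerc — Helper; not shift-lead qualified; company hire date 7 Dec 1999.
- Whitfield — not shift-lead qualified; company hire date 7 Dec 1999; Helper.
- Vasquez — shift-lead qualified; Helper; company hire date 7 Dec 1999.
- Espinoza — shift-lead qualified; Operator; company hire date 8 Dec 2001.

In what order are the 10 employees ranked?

By company hire date (earlier first): Drummond (11 Aug 1999); then Mbeki, Leclerc, Pereira, Vasquez and Whitfield (each 7 Dec 1999); then Fontaine, Espinoza, Ferreira and Dimitriou (each 8 Dec 2001).
Among Mbeki, Leclerc, Pereira, Vasquez and Whitfield, by classification: Mbeki (Operator) before Leclerc, Pereira, Vasquez and Whitfield (Helper).
Among Leclerc, Pereira, Vasquez and Whitfield, alphabetically by surname: Leclerc before Pereira before Vasquez before Whitfield.
Among Fontaine, Espinoza, Ferreira and Dimitriou, by classification: Fontaine (Journeyperson) before Espinoza and Ferreira (Operator) before Dimitriou (Helper).
Among Espinoza and Ferreira, alphabetically by surname: Espinoza before Ferreira.
Full order: Drummond, Mbeki, Leclerc, Pereira, Vasquez, Whitfield, Fontaine, Espinoza, Ferreira, Dimitriou.

Drummond, Mbeki, Leclerc, Pereira, Vasquez, Whitfield, Fontaine, Espinoza, Ferreira, Dimitriou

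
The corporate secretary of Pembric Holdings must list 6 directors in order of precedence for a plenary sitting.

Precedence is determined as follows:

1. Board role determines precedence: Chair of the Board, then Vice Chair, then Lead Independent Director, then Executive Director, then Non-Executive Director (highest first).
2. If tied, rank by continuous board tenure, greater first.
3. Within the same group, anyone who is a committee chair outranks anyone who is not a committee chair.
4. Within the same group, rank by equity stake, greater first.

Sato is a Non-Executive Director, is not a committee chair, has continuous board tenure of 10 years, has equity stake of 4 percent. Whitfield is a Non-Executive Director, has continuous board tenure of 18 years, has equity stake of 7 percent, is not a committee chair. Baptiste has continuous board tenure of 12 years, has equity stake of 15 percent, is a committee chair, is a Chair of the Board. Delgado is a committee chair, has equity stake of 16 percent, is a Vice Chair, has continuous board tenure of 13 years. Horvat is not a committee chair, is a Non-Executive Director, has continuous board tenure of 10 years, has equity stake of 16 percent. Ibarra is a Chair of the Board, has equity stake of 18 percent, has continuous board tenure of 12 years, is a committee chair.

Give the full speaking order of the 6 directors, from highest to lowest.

Ibarra, Baptiste, Delgado, Whitfield, Horvat, Sato

By board role: Ibarra and Baptiste (Chair of the Board); then Delgado (Vice Chair); then Whitfield, Horvat and Sato (Non-Executive Director).
Ibarra and Baptiste both have continuous board tenure 12 years, so the next rule applies.
Ibarra and Baptiste are each a committee chair, so the next rule applies.
Among Ibarra and Baptiste, by equity stake (higher first): Ibarra (18 percent) before Baptiste (15 percent).
Among Whitfield, Horvat and Sato, by continuous board tenure (higher first): Whitfield (18 years) before Horvat and Sato (10 years).
Horvat and Sato are each not a committee chair, so the next rule applies.
Among Horvat and Sato, by equity stake (higher first): Horvat (16 percent) before Sato (4 percent).
Full order: Ibarra, Baptiste, Delgado, Whitfield, Horvat, Sato.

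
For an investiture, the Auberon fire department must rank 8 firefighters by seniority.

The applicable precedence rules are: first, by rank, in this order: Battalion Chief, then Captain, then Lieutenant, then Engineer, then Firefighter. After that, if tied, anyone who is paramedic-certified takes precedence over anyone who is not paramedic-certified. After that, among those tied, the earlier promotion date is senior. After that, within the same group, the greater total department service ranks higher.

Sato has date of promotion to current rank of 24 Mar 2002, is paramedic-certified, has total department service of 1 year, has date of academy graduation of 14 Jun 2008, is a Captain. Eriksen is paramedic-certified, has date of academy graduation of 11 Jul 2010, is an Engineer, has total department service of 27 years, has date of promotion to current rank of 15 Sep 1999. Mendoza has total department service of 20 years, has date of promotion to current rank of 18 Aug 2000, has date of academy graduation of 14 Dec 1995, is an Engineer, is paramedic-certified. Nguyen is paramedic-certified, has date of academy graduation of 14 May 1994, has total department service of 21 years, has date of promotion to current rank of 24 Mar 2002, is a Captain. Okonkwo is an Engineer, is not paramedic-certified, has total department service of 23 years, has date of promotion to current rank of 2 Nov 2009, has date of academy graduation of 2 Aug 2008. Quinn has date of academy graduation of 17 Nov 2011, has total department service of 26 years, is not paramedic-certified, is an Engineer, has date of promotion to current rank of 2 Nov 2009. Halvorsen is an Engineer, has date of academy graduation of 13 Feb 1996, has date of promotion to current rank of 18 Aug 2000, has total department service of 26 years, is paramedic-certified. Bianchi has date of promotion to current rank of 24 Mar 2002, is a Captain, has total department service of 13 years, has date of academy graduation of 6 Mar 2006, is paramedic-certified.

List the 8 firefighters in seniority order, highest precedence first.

By rank: Nguyen, Bianchi and Sato (Captain); then Eriksen, Halvorsen, Mendoza, Quinn and Okonkwo (Engineer).
Nguyen, Bianchi and Sato are each paramedic-certified, so the next rule applies.
Nguyen, Bianchi and Sato all have date of promotion to current rank 24 Mar 2002, so the next rule applies.
Among Nguyen, Bianchi and Sato, by total department service (higher first): Nguyen (21 years) before Bianchi (13 years) before Sato (1 year).
Among Eriksen, Halvorsen, Mendoza, Quinn and Okonkwo, paramedic-certified before not paramedic-certified: Eriksen, Halvorsen and Mendoza (paramedic-certified) before Quinn and Okonkwo (not paramedic-certified).
Among Eriksen, Halvorsen and Mendoza, by date of promotion to current rank (earlier first): Eriksen (15 Sep 1999) before Halvorsen and Mendoza (18 Aug 2000).
Among Halvorsen and Mendoza, by total department service (higher first): Halvorsen (26 years) before Mendoza (20 years).
Quinn and Okonkwo both have date of promotion to current rank 2 Nov 2009, so the next rule applies.
Among Quinn and Okonkwo, by total department service (higher first): Quinn (26 years) before Okonkwo (23 years).
Full order: Nguyen, Bianchi, Sato, Eriksen, Halvorsen, Mendoza, Quinn, Okonkwo.

Nguyen, Bianchi, Sato, Eriksen, Halvorsen, Mendoza, Quinn, Okonkwo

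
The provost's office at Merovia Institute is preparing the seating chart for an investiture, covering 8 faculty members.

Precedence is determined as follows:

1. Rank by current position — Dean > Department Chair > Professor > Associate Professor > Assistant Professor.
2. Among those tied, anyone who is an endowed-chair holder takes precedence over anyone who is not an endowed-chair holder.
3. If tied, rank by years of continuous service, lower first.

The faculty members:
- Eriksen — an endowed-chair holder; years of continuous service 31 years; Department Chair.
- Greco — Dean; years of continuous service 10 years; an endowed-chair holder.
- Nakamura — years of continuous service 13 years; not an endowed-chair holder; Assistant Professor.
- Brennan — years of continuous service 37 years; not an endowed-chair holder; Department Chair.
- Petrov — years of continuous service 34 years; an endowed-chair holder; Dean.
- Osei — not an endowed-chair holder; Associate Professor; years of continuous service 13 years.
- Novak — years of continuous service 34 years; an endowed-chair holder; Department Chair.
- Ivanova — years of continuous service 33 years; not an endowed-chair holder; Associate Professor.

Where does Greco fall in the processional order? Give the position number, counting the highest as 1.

1

By current position: Greco and Petrov (Dean); then Eriksen, Novak and Brennan (Department Chair); then Osei and Ivanova (Associate Professor); then Nakamura (Assistant Professor).
Greco and Petrov are each an endowed-chair holder, so the next rule applies.
Among Greco and Petrov, by years of continuous service (lower first): Greco (10 years) before Petrov (34 years).
Among Eriksen, Novak and Brennan, an endowed-chair holder before not an endowed-chair holder: Eriksen and Novak (an endowed-chair holder) before Brennan (not an endowed-chair holder).
Among Eriksen and Novak, by years of continuous service (lower first): Eriksen (31 years) before Novak (34 years).
Osei and Ivanova are each not an endowed-chair holder, so the next rule applies.
Among Osei and Ivanova, by years of continuous service (lower first): Osei (13 years) before Ivanova (33 years).
Order: Greco, Petrov, Eriksen, Novak, Brennan, Osei, Ivanova, Nakamura. So position 1.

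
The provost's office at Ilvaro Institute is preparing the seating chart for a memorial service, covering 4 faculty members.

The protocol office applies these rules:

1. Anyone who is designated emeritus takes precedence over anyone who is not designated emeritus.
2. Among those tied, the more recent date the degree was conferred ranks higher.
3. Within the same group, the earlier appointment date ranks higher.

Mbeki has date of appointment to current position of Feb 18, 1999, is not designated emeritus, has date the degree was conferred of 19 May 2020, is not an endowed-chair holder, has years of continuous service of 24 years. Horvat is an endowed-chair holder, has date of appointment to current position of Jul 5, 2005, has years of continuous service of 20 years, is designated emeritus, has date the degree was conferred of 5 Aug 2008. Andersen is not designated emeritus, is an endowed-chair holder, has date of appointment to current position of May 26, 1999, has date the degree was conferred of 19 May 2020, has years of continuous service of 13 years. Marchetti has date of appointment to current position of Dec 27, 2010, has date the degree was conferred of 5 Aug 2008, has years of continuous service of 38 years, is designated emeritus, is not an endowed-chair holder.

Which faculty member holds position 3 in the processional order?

By the first rule: Horvat and Marchetti (both designated emeritus); then Mbeki and Andersen (both not designated emeritus).
Horvat and Marchetti both have date the degree was conferred 5 Aug 2008, so the next rule applies.
Among Horvat and Marchetti, by date of appointment to current position (earlier first): Horvat (Jul 5, 2005) before Marchetti (Dec 27, 2010).
Mbeki and Andersen both have date the degree was conferred 19 May 2020, so the next rule applies.
Among Mbeki and Andersen, by date of appointment to current position (earlier first): Mbeki (Feb 18, 1999) before Andersen (May 26, 1999).
Order: Horvat, Marchetti, Mbeki, Andersen.

Mbeki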